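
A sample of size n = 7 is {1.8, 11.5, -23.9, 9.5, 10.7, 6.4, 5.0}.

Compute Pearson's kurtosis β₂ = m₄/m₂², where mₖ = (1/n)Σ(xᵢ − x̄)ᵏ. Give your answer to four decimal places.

x̄ = 3.0000
Σ(xᵢ − x̄)² = 914.4000 ⇒ m₂ = 130.62857
Σ(xᵢ − x̄)⁴ = 534283.5684 ⇒ m₄ = 76326.22406
m₂² = 17063.82367
β₂ = m₄/m₂² = 76326.22406 / 17063.82367 ≈ 4.4730

4.4730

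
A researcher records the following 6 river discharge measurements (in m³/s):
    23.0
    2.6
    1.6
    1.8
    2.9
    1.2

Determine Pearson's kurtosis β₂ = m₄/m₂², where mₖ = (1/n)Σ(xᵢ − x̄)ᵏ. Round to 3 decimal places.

4.161

x̄ = 5.5167
Σ(xᵢ − x̄)² = 368.8083 ⇒ m₂ = 61.46806
Σ(xᵢ − x̄)⁴ = 94324.8811 ⇒ m₄ = 15720.81352
m₂² = 3778.32185
β₂ = m₄/m₂² = 15720.81352 / 3778.32185 ≈ 4.161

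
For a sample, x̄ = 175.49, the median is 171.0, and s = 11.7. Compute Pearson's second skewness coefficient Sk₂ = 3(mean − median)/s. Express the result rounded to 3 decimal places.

1.151

Sk₂ = 3(175.49 − 171.0) / 11.7 = 3 × 4.4900 / 11.7
    = 13.4700 / 11.7 ≈ 1.151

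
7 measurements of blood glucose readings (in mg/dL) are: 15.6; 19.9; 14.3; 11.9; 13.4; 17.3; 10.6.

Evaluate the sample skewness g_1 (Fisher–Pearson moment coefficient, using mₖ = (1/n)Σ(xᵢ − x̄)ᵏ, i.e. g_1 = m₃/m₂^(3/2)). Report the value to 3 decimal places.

0.350

x̄ = (15.6 + 19.9 + 14.3 + 11.9 + 13.4 + 17.3 + 10.6) / 7 = 14.7143
deviations (xᵢ − x̄): 0.8857, 5.1857, -0.4143, -2.8143, -1.3143, 2.5857, -4.1143
Σ(xᵢ − x̄)² = 61.1086 ⇒ m₂ = 61.1086/7 = 8.72980
Σ(xᵢ − x̄)³ = 63.1600 ⇒ m₃ = 63.1600/7 = 9.02286
m₂^(3/2) = 8.72980^(1.5) = 25.79325
g_1 = m₃ / m₂^(3/2) = 9.02286 / 25.79325 ≈ 0.350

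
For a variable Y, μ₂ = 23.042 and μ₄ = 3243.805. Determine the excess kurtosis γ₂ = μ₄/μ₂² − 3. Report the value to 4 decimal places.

3.1096

μ₂² = 23.042² = 530.93376
μ₄/μ₂² = 3243.805 / 530.93376 = 6.10962
γ₂ = 6.10962 − 3 ≈ 3.1096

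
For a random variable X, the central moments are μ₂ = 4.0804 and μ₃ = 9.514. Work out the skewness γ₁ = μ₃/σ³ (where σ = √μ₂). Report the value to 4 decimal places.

σ = √μ₂ = √4.0804 = 2.02000
σ³ = μ₂^(3/2) = 8.24241
γ₁ = μ₃/σ³ = 9.514 / 8.24241 ≈ 1.1543

1.1543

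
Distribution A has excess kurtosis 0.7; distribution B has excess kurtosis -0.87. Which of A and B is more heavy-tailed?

A

Higher excess kurtosis ⇒ heavier tails relative to the normal distribution.
0.7 vs -0.87: the larger is 0.7, so A has heavier tails. (A is leptokurtic — heavier-than-normal tails; the other is platykurtic.)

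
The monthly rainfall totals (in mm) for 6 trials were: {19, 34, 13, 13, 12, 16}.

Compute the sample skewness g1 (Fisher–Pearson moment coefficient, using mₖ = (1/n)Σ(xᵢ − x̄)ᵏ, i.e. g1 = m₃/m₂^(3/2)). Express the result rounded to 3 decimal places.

1.440

x̄ = (19 + 34 + 13 + 13 + 12 + 16) / 6 = 17.8333
deviations (xᵢ − x̄): 1.1667, 16.1667, -4.8333, -4.8333, -5.8333, -1.8333
Σ(xᵢ − x̄)² = 346.8333 ⇒ m₂ = 346.8333/6 = 57.80556
Σ(xᵢ − x̄)³ = 3796.4444 ⇒ m₃ = 3796.4444/6 = 632.74074
m₂^(3/2) = 57.80556^(1.5) = 439.49544
g1 = m₃ / m₂^(3/2) = 632.74074 / 439.49544 ≈ 1.440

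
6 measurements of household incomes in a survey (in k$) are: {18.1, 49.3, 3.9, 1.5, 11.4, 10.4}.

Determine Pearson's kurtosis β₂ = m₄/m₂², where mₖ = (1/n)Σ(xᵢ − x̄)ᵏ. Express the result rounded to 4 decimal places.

x̄ = 15.7667
Σ(xᵢ − x̄)² = 1522.1533 ⇒ m₂ = 253.69222
Σ(xᵢ − x̄)⁴ = 1326945.2654 ⇒ m₄ = 221157.54424
m₂² = 64359.74362
β₂ = m₄/m₂² = 221157.54424 / 64359.74362 ≈ 3.4363

3.4363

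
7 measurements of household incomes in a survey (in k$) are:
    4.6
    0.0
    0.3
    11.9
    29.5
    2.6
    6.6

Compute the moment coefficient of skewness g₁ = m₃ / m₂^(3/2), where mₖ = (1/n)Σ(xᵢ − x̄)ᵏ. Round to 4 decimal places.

x̄ = (4.6 + 0.0 + 0.3 + 11.9 + 29.5 + 2.6 + 6.6) / 7 = 7.9286
deviations (xᵢ − x̄): -3.3286, -7.9286, -7.6286, 3.9714, 21.5714, -5.3286, -1.3286
Σ(xᵢ − x̄)² = 643.3943 ⇒ m₂ = 643.3943/7 = 91.91347
Σ(xᵢ − x̄)³ = 8967.5218 ⇒ m₃ = 8967.5218/7 = 1281.07454
m₂^(3/2) = 91.91347^(1.5) = 881.18833
g₁ = m₃ / m₂^(3/2) = 1281.07454 / 881.18833 ≈ 1.4538

1.4538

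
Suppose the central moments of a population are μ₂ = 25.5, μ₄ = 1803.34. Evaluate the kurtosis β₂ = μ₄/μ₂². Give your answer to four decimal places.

2.7733

μ₂² = 25.5² = 650.25000
μ₄/μ₂² = 1803.34 / 650.25000 = 2.77330
β₂ ≈ 2.7733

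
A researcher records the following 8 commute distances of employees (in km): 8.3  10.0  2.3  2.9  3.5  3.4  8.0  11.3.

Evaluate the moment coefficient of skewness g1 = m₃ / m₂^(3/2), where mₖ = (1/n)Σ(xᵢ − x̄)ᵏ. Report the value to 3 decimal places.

0.209

x̄ = (8.3 + 10.0 + 2.3 + 2.9 + 3.5 + 3.4 + 8.0 + 11.3) / 8 = 6.2125
deviations (xᵢ − x̄): 2.0875, 3.7875, -3.9125, -3.3125, -2.7125, -2.8125, 1.7875, 5.0875
Σ(xᵢ − x̄)² = 89.3288 ⇒ m₂ = 89.3288/8 = 11.16609
Σ(xᵢ − x̄)³ = 62.3752 ⇒ m₃ = 62.3752/8 = 7.79689
m₂^(3/2) = 11.16609^(1.5) = 37.31229
g1 = m₃ / m₂^(3/2) = 7.79689 / 37.31229 ≈ 0.209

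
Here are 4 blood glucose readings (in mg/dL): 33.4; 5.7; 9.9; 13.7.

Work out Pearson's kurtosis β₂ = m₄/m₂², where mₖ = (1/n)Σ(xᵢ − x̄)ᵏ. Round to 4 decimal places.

x̄ = 15.6750
Σ(xᵢ − x̄)² = 450.9275 ⇒ m₂ = 112.73187
Σ(xᵢ − x̄)⁴ = 109734.1768 ⇒ m₄ = 27433.54420
m₂² = 12708.47564
β₂ = m₄/m₂² = 27433.54420 / 12708.47564 ≈ 2.1587

2.1587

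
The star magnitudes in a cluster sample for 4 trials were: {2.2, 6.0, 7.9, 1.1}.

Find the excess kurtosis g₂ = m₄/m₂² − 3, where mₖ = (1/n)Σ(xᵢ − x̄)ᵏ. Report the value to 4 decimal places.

x̄ = 4.3000
Σ(xᵢ − x̄)² = 30.5000 ⇒ m₂ = 7.62500
Σ(xᵢ − x̄)⁴ = 300.6194 ⇒ m₄ = 75.15485
m₂² = 58.14063
g₂ = m₄/m₂² − 3 = 1.29264 − 3 ≈ -1.7074

-1.7074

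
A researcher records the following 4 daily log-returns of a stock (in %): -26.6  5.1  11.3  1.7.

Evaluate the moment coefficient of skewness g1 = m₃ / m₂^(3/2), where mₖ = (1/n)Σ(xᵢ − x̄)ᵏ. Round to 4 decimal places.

x̄ = (-26.6 + 5.1 + 11.3 + 1.7) / 4 = -2.1250
deviations (xᵢ − x̄): -24.4750, 7.2250, 13.4250, 3.8250
Σ(xᵢ − x̄)² = 846.0875 ⇒ m₂ = 846.0875/4 = 211.52188
Σ(xᵢ − x̄)³ = -11808.4444 ⇒ m₃ = -11808.4444/4 = -2952.11109
m₂^(3/2) = 211.52188^(1.5) = 3076.33008
g1 = m₃ / m₂^(3/2) = -2952.11109 / 3076.33008 ≈ -0.9596

-0.9596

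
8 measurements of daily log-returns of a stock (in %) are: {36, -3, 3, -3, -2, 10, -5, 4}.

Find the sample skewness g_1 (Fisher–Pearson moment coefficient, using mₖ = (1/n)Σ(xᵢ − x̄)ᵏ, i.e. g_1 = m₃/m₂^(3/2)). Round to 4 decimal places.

x̄ = (36 - 3 + 3 - 3 - 2 + 10 - 5 + 4) / 8 = 5.0000
deviations (xᵢ − x̄): 31.0000, -8.0000, -2.0000, -8.0000, -7.0000, 5.0000, -10.0000, -1.0000
Σ(xᵢ − x̄)² = 1268.0000 ⇒ m₂ = 1268.0000/8 = 158.50000
Σ(xᵢ − x̄)³ = 27540.0000 ⇒ m₃ = 27540.0000/8 = 3442.50000
m₂^(3/2) = 158.50000^(1.5) = 1995.46401
g_1 = m₃ / m₂^(3/2) = 3442.50000 / 1995.46401 ≈ 1.7252

1.7252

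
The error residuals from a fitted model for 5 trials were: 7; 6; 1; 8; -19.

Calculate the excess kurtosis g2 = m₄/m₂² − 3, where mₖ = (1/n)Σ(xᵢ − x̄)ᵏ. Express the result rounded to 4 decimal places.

x̄ = 0.6000
Σ(xᵢ − x̄)² = 509.2000 ⇒ m₂ = 101.84000
Σ(xᵢ − x̄)⁴ = 153105.6160 ⇒ m₄ = 30621.12320
m₂² = 10371.38560
g2 = m₄/m₂² − 3 = 2.95246 − 3 ≈ -0.0475

-0.0475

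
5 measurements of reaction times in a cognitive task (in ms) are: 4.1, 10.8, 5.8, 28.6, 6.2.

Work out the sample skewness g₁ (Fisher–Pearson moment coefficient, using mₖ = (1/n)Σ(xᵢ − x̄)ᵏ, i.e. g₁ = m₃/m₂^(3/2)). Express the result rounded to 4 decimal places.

1.2914

x̄ = (4.1 + 10.8 + 5.8 + 28.6 + 6.2) / 5 = 11.1000
deviations (xᵢ − x̄): -7.0000, -0.3000, -5.3000, 17.5000, -4.9000
Σ(xᵢ − x̄)² = 407.4400 ⇒ m₂ = 407.4400/5 = 81.48800
Σ(xᵢ − x̄)³ = 4749.8220 ⇒ m₃ = 4749.8220/5 = 949.96440
m₂^(3/2) = 81.48800^(1.5) = 735.59791
g₁ = m₃ / m₂^(3/2) = 949.96440 / 735.59791 ≈ 1.2914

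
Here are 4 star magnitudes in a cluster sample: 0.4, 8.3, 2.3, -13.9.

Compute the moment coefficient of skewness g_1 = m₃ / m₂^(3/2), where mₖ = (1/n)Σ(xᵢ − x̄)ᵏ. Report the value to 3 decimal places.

-0.704

x̄ = (0.4 + 8.3 + 2.3 - 13.9) / 4 = -0.7250
deviations (xᵢ − x̄): 1.1250, 9.0250, 3.0250, -13.1750
Σ(xᵢ − x̄)² = 265.4475 ⇒ m₂ = 265.4475/4 = 66.36188
Σ(xᵢ − x̄)³ = -1522.7284 ⇒ m₃ = -1522.7284/4 = -380.68209
m₂^(3/2) = 66.36188^(1.5) = 540.60240
g_1 = m₃ / m₂^(3/2) = -380.68209 / 540.60240 ≈ -0.704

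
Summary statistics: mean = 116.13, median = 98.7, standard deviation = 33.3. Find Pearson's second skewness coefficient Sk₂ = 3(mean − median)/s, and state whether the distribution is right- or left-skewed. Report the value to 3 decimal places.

Sk₂ = 3(116.13 − 98.7) / 33.3 = 3 × 17.4300 / 33.3
    = 52.2900 / 33.3 ≈ 1.570
Sk₂ > 0 ⇒ mean > median ⇒ right-skewed (positive skew).

1.570, right-skewed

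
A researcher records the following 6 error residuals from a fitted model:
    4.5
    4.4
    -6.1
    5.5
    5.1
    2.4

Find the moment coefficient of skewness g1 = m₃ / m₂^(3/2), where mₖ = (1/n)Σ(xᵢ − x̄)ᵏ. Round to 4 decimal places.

x̄ = (4.5 + 4.4 - 6.1 + 5.5 + 5.1 + 2.4) / 6 = 2.6333
deviations (xᵢ − x̄): 1.8667, 1.7667, -8.7333, 2.8667, 2.4667, -0.2333
Σ(xᵢ − x̄)² = 97.2333 ⇒ m₂ = 97.2333/6 = 16.20556
Σ(xᵢ − x̄)³ = -615.5296 ⇒ m₃ = -615.5296/6 = -102.58826
m₂^(3/2) = 16.20556^(1.5) = 65.23729
g1 = m₃ / m₂^(3/2) = -102.58826 / 65.23729 ≈ -1.5725

-1.5725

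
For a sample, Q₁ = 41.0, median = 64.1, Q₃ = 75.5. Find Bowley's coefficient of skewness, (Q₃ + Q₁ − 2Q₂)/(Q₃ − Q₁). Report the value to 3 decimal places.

numerator: Q₃ + Q₁ − 2Q₂ = 75.5 + 41.0 − 2×64.1 = -11.7000
denominator: Q₃ − Q₁ = 75.5 − 41.0 = 34.5000
Bowley skewness = -11.7000 / 34.5000 ≈ -0.339

-0.339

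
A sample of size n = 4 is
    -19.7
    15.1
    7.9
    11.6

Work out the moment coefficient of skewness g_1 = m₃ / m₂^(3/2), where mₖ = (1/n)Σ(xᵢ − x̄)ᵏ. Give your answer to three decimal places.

-1.038

x̄ = (-19.7 + 15.1 + 7.9 + 11.6) / 4 = 3.7250
deviations (xᵢ − x̄): -23.4250, 11.3750, 4.1750, 7.8750
Σ(xᵢ − x̄)² = 757.5675 ⇒ m₂ = 757.5675/4 = 189.39188
Σ(xᵢ − x̄)³ = -10821.0506 ⇒ m₃ = -10821.0506/4 = -2705.26266
m₂^(3/2) = 189.39188^(1.5) = 2606.40569
g_1 = m₃ / m₂^(3/2) = -2705.26266 / 2606.40569 ≈ -1.038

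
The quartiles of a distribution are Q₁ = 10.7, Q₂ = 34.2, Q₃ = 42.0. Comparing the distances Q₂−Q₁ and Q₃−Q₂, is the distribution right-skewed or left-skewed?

Q₂ − Q₁ = 23.5;  Q₃ − Q₂ = 7.8
Q₂ − Q₁ > Q₃ − Q₂ ⇒ the lower half is more spread out ⇒ left-skewed.

left-skewed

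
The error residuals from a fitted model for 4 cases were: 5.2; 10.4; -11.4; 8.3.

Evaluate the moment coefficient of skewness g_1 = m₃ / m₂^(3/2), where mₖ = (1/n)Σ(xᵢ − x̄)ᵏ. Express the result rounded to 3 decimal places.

-0.999

x̄ = (5.2 + 10.4 - 11.4 + 8.3) / 4 = 3.1250
deviations (xᵢ − x̄): 2.0750, 7.2750, -14.5250, 5.1750
Σ(xᵢ − x̄)² = 294.9875 ⇒ m₂ = 294.9875/4 = 73.74688
Σ(xᵢ − x̄)³ = -2531.8631 ⇒ m₃ = -2531.8631/4 = -632.96578
m₂^(3/2) = 73.74688^(1.5) = 633.30867
g_1 = m₃ / m₂^(3/2) = -632.96578 / 633.30867 ≈ -0.999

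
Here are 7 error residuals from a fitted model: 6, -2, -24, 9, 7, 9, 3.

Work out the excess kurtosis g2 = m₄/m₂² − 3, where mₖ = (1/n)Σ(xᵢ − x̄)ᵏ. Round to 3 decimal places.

1.189

x̄ = 1.1429
Σ(xᵢ − x̄)² = 826.8571 ⇒ m₂ = 118.12245
Σ(xᵢ − x̄)⁴ = 409095.6851 ⇒ m₄ = 58442.24073
m₂² = 13952.91295
g2 = m₄/m₂² − 3 = 4.18853 − 3 ≈ 1.189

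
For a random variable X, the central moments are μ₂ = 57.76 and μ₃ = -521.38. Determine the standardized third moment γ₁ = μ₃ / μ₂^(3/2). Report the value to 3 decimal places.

σ = √μ₂ = √57.76 = 7.60000
σ³ = μ₂^(3/2) = 438.97600
γ₁ = μ₃/σ³ = -521.38 / 438.97600 ≈ -1.188

-1.188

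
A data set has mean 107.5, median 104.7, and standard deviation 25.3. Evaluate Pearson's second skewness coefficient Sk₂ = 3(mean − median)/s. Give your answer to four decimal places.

0.3320

Sk₂ = 3(107.5 − 104.7) / 25.3 = 3 × 2.8000 / 25.3
    = 8.4000 / 25.3 ≈ 0.3320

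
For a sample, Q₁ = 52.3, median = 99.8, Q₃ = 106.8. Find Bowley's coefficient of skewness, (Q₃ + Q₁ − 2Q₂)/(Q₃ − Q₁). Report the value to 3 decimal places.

-0.743

numerator: Q₃ + Q₁ − 2Q₂ = 106.8 + 52.3 − 2×99.8 = -40.5000
denominator: Q₃ − Q₁ = 106.8 − 52.3 = 54.5000
Bowley skewness = -40.5000 / 54.5000 ≈ -0.743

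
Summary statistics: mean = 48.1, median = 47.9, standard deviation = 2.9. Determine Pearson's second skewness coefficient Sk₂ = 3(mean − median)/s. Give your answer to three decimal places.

Sk₂ = 3(48.1 − 47.9) / 2.9 = 3 × 0.2000 / 2.9
    = 0.6000 / 2.9 ≈ 0.207

0.207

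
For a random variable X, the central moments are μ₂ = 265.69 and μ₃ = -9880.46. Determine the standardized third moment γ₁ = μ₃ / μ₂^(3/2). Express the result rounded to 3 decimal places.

-2.281

σ = √μ₂ = √265.69 = 16.30000
σ³ = μ₂^(3/2) = 4330.74700
γ₁ = μ₃/σ³ = -9880.46 / 4330.74700 ≈ -2.281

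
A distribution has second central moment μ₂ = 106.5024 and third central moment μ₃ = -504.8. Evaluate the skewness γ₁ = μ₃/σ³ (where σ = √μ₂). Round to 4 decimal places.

σ = √μ₂ = √106.5024 = 10.32000
σ³ = μ₂^(3/2) = 1099.10477
γ₁ = μ₃/σ³ = -504.8 / 1099.10477 ≈ -0.4593

-0.4593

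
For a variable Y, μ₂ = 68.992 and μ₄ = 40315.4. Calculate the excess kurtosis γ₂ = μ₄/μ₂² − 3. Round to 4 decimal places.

μ₂² = 68.992² = 4759.89606
μ₄/μ₂² = 40315.4 / 4759.89606 = 8.46981
γ₂ = 8.46981 − 3 ≈ 5.4698

5.4698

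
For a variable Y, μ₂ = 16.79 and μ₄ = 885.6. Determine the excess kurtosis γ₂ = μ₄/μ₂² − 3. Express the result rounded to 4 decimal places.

μ₂² = 16.79² = 281.90410
μ₄/μ₂² = 885.6 / 281.90410 = 3.14149
γ₂ = 3.14149 − 3 ≈ 0.1415

0.1415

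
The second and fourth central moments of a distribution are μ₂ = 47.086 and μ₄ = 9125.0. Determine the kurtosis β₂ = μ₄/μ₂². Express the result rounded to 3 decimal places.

4.116

μ₂² = 47.086² = 2217.09140
μ₄/μ₂² = 9125.0 / 2217.09140 = 4.11575
β₂ ≈ 4.116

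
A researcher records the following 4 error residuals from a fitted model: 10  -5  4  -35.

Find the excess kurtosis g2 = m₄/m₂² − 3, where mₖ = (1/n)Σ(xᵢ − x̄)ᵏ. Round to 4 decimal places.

x̄ = -6.5000
Σ(xᵢ − x̄)² = 1197.0000 ⇒ m₂ = 299.25000
Σ(xᵢ − x̄)⁴ = 746030.2500 ⇒ m₄ = 186507.56250
m₂² = 89550.56250
g2 = m₄/m₂² − 3 = 2.08271 − 3 ≈ -0.9173

-0.9173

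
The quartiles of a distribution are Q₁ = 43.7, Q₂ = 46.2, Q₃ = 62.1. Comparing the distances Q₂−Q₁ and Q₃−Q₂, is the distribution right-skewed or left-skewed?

right-skewed

Q₂ − Q₁ = 2.5;  Q₃ − Q₂ = 15.9
Q₃ − Q₂ > Q₂ − Q₁ ⇒ the upper half is more spread out ⇒ right-skewed.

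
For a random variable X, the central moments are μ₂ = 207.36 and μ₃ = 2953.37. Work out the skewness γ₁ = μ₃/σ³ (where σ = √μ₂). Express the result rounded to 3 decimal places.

σ = √μ₂ = √207.36 = 14.40000
σ³ = μ₂^(3/2) = 2985.98400
γ₁ = μ₃/σ³ = 2953.37 / 2985.98400 ≈ 0.989

0.989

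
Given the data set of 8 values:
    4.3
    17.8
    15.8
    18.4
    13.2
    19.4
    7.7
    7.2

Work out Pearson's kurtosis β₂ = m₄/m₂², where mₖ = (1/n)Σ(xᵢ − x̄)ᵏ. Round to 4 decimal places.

1.5091

x̄ = 12.9750
Σ(xᵢ − x̄)² = 238.4550 ⇒ m₂ = 29.80688
Σ(xᵢ − x̄)⁴ = 10725.8708 ⇒ m₄ = 1340.73385
m₂² = 888.44980
β₂ = m₄/m₂² = 1340.73385 / 888.44980 ≈ 1.5091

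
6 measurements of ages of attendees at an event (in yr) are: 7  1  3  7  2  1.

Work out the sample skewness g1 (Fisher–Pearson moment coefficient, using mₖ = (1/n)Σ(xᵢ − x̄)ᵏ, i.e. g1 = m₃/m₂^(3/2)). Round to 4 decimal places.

x̄ = (7 + 1 + 3 + 7 + 2 + 1) / 6 = 3.5000
deviations (xᵢ − x̄): 3.5000, -2.5000, -0.5000, 3.5000, -1.5000, -2.5000
Σ(xᵢ − x̄)² = 39.5000 ⇒ m₂ = 39.5000/6 = 6.58333
Σ(xᵢ − x̄)³ = 51.0000 ⇒ m₃ = 51.0000/6 = 8.50000
m₂^(3/2) = 6.58333^(1.5) = 16.89152
g1 = m₃ / m₂^(3/2) = 8.50000 / 16.89152 ≈ 0.5032

0.5032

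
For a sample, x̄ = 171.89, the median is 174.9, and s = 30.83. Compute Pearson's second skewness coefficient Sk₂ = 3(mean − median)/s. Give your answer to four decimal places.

Sk₂ = 3(171.89 − 174.9) / 30.83 = 3 × -3.0100 / 30.83
    = -9.0300 / 30.83 ≈ -0.2929

-0.2929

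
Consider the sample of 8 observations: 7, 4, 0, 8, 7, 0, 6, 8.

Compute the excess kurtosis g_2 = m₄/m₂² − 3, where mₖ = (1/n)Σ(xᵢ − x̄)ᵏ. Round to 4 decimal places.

-1.0986

x̄ = 5.0000
Σ(xᵢ − x̄)² = 78.0000 ⇒ m₂ = 9.75000
Σ(xᵢ − x̄)⁴ = 1446.0000 ⇒ m₄ = 180.75000
m₂² = 95.06250
g_2 = m₄/m₂² − 3 = 1.90138 − 3 ≈ -1.0986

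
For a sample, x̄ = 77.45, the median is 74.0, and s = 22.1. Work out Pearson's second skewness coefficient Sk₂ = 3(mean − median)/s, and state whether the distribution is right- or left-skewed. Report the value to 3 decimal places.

0.468, right-skewed

Sk₂ = 3(77.45 − 74.0) / 22.1 = 3 × 3.4500 / 22.1
    = 10.3500 / 22.1 ≈ 0.468
Sk₂ > 0 ⇒ mean > median ⇒ right-skewed (positive skew).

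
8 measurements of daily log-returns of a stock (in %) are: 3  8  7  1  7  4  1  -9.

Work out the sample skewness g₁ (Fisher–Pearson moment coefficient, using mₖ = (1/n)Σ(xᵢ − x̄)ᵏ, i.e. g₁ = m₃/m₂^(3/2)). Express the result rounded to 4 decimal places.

-1.2431

x̄ = (3 + 8 + 7 + 1 + 7 + 4 + 1 - 9) / 8 = 2.7500
deviations (xᵢ − x̄): 0.2500, 5.2500, 4.2500, -1.7500, 4.2500, 1.2500, -1.7500, -11.7500
Σ(xᵢ − x̄)² = 209.5000 ⇒ m₂ = 209.5000/8 = 26.18750
Σ(xᵢ − x̄)³ = -1332.7500 ⇒ m₃ = -1332.7500/8 = -166.59375
m₂^(3/2) = 26.18750^(1.5) = 134.01119
g₁ = m₃ / m₂^(3/2) = -166.59375 / 134.01119 ≈ -1.2431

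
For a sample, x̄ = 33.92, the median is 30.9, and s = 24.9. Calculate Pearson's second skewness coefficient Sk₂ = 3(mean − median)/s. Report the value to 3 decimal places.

Sk₂ = 3(33.92 − 30.9) / 24.9 = 3 × 3.0200 / 24.9
    = 9.0600 / 24.9 ≈ 0.364

0.364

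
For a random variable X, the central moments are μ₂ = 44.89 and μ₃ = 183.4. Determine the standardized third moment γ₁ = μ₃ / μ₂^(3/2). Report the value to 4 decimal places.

σ = √μ₂ = √44.89 = 6.70000
σ³ = μ₂^(3/2) = 300.76300
γ₁ = μ₃/σ³ = 183.4 / 300.76300 ≈ 0.6098

0.6098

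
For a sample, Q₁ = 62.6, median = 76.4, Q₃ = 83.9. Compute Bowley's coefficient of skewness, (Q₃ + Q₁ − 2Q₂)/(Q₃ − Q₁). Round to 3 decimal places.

-0.296

numerator: Q₃ + Q₁ − 2Q₂ = 83.9 + 62.6 − 2×76.4 = -6.3000
denominator: Q₃ − Q₁ = 83.9 − 62.6 = 21.3000
Bowley skewness = -6.3000 / 21.3000 ≈ -0.296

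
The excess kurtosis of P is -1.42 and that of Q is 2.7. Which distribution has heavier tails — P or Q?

Q

Higher excess kurtosis ⇒ heavier tails relative to the normal distribution.
-1.42 vs 2.7: the larger is 2.7, so Q has heavier tails. (Q is leptokurtic — heavier-than-normal tails; the other is platykurtic.)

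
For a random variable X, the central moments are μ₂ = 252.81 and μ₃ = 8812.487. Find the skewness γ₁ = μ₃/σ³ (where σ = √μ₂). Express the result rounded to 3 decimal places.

2.192

σ = √μ₂ = √252.81 = 15.90000
σ³ = μ₂^(3/2) = 4019.67900
γ₁ = μ₃/σ³ = 8812.487 / 4019.67900 ≈ 2.192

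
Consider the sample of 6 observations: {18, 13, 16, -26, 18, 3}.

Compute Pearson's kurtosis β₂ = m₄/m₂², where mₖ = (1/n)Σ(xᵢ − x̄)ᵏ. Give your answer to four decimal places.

3.4246

x̄ = 7.0000
Σ(xᵢ − x̄)² = 1464.0000 ⇒ m₂ = 244.00000
Σ(xᵢ − x̄)⁴ = 1223316.0000 ⇒ m₄ = 203886.00000
m₂² = 59536.00000
β₂ = m₄/m₂² = 203886.00000 / 59536.00000 ≈ 3.4246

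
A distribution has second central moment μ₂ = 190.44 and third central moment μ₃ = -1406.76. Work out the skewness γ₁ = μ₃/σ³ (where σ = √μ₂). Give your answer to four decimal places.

-0.5353

σ = √μ₂ = √190.44 = 13.80000
σ³ = μ₂^(3/2) = 2628.07200
γ₁ = μ₃/σ³ = -1406.76 / 2628.07200 ≈ -0.5353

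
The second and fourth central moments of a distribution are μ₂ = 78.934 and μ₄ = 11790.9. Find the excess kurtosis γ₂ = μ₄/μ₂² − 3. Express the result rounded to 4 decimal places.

-1.1076

μ₂² = 78.934² = 6230.57636
μ₄/μ₂² = 11790.9 / 6230.57636 = 1.89243
γ₂ = 1.89243 − 3 ≈ -1.1076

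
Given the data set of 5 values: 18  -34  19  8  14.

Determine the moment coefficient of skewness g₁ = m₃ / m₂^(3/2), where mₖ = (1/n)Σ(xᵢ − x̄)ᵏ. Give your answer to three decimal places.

x̄ = (18 - 34 + 19 + 8 + 14) / 5 = 5.0000
deviations (xᵢ − x̄): 13.0000, -39.0000, 14.0000, 3.0000, 9.0000
Σ(xᵢ − x̄)² = 1976.0000 ⇒ m₂ = 1976.0000/5 = 395.20000
Σ(xᵢ − x̄)³ = -53622.0000 ⇒ m₃ = -53622.0000/5 = -10724.40000
m₂^(3/2) = 395.20000^(1.5) = 7856.43287
g₁ = m₃ / m₂^(3/2) = -10724.40000 / 7856.43287 ≈ -1.365

-1.365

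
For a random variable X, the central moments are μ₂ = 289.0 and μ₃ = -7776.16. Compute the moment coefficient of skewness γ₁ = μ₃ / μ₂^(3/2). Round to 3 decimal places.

-1.583

σ = √μ₂ = √289.0 = 17.00000
σ³ = μ₂^(3/2) = 4913.00000
γ₁ = μ₃/σ³ = -7776.16 / 4913.00000 ≈ -1.583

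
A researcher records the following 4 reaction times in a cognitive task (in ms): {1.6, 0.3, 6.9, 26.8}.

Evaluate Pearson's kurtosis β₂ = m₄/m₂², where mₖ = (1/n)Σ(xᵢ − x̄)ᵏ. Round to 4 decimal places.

x̄ = 8.9000
Σ(xᵢ − x̄)² = 451.6600 ⇒ m₂ = 112.91500
Σ(xᵢ − x̄)⁴ = 110988.4738 ⇒ m₄ = 27747.11845
m₂² = 12749.79722
β₂ = m₄/m₂² = 27747.11845 / 12749.79722 ≈ 2.1763

2.1763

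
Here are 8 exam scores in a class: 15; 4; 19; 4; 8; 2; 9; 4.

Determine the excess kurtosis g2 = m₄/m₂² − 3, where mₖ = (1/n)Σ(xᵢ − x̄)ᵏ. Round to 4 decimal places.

-0.7220

x̄ = 8.1250
Σ(xᵢ − x̄)² = 254.8750 ⇒ m₂ = 31.85938
Σ(xᵢ − x̄)⁴ = 18497.4004 ⇒ m₄ = 2312.17505
m₂² = 1015.01978
g2 = m₄/m₂² − 3 = 2.27796 − 3 ≈ -0.7220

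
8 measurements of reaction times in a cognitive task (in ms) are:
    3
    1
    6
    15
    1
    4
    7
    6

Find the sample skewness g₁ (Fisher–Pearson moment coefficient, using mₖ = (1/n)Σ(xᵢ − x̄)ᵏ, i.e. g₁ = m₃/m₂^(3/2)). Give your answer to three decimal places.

x̄ = (3 + 1 + 6 + 15 + 1 + 4 + 7 + 6) / 8 = 5.3750
deviations (xᵢ − x̄): -2.3750, -4.3750, 0.6250, 9.6250, -4.3750, -1.3750, 1.6250, 0.6250
Σ(xᵢ − x̄)² = 141.8750 ⇒ m₂ = 141.8750/8 = 17.73438
Σ(xᵢ − x̄)³ = 712.9688 ⇒ m₃ = 712.9688/8 = 89.12109
m₂^(3/2) = 17.73438^(1.5) = 74.68336
g₁ = m₃ / m₂^(3/2) = 89.12109 / 74.68336 ≈ 1.193

1.193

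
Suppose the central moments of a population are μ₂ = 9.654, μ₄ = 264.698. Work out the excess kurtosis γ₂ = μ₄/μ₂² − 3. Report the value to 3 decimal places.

μ₂² = 9.654² = 93.19972
μ₄/μ₂² = 264.698 / 93.19972 = 2.84012
γ₂ = 2.84012 − 3 ≈ -0.160

-0.160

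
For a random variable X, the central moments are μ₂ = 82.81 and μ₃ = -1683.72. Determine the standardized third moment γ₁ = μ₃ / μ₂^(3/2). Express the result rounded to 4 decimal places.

σ = √μ₂ = √82.81 = 9.10000
σ³ = μ₂^(3/2) = 753.57100
γ₁ = μ₃/σ³ = -1683.72 / 753.57100 ≈ -2.2343

-2.2343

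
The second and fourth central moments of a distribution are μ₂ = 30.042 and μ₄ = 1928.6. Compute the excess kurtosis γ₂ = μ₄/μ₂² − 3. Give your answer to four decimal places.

-0.8631

μ₂² = 30.042² = 902.52176
μ₄/μ₂² = 1928.6 / 902.52176 = 2.13690
γ₂ = 2.13690 − 3 ≈ -0.8631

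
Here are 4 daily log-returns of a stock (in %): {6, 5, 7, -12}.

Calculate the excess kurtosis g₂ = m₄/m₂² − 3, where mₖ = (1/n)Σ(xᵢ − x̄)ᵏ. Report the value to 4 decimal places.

-0.6883

x̄ = 1.5000
Σ(xᵢ − x̄)² = 245.0000 ⇒ m₂ = 61.25000
Σ(xᵢ − x̄)⁴ = 34690.2500 ⇒ m₄ = 8672.56250
m₂² = 3751.56250
g₂ = m₄/m₂² − 3 = 2.31172 − 3 ≈ -0.6883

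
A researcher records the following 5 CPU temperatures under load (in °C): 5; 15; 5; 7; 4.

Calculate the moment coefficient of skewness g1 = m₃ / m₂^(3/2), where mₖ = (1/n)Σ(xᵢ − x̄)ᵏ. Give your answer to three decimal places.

1.295

x̄ = (5 + 15 + 5 + 7 + 4) / 5 = 7.2000
deviations (xᵢ − x̄): -2.2000, 7.8000, -2.2000, -0.2000, -3.2000
Σ(xᵢ − x̄)² = 80.8000 ⇒ m₂ = 80.8000/5 = 16.16000
Σ(xᵢ − x̄)³ = 420.4800 ⇒ m₃ = 420.4800/5 = 84.09600
m₂^(3/2) = 16.16000^(1.5) = 64.96240
g1 = m₃ / m₂^(3/2) = 84.09600 / 64.96240 ≈ 1.295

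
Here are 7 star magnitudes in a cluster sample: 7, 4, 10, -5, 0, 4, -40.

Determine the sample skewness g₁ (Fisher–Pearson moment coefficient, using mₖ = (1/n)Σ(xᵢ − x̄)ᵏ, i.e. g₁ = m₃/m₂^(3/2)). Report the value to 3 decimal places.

x̄ = (7 + 4 + 10 - 5 + 0 + 4 - 40) / 7 = -2.8571
deviations (xᵢ − x̄): 9.8571, 6.8571, 12.8571, -2.1429, 2.8571, 6.8571, -37.1429
Σ(xᵢ − x̄)² = 1748.8571 ⇒ m₂ = 1748.8571/7 = 249.83673
Σ(xᵢ − x̄)³ = -47500.5306 ⇒ m₃ = -47500.5306/7 = -6785.79009
m₂^(3/2) = 249.83673^(1.5) = 3948.97553
g₁ = m₃ / m₂^(3/2) = -6785.79009 / 3948.97553 ≈ -1.718

-1.718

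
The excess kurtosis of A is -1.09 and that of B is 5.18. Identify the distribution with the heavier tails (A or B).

B

Higher excess kurtosis ⇒ heavier tails relative to the normal distribution.
-1.09 vs 5.18: the larger is 5.18, so B has heavier tails. (B is leptokurtic — heavier-than-normal tails; the other is platykurtic.)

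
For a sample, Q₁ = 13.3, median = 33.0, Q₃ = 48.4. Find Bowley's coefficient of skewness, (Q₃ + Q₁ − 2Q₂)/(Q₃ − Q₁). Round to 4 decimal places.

numerator: Q₃ + Q₁ − 2Q₂ = 48.4 + 13.3 − 2×33.0 = -4.3000
denominator: Q₃ − Q₁ = 48.4 − 13.3 = 35.1000
Bowley skewness = -4.3000 / 35.1000 ≈ -0.1225

-0.1225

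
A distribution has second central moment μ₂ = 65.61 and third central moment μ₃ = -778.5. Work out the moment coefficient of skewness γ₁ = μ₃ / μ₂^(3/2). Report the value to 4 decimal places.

-1.4649

σ = √μ₂ = √65.61 = 8.10000
σ³ = μ₂^(3/2) = 531.44100
γ₁ = μ₃/σ³ = -778.5 / 531.44100 ≈ -1.4649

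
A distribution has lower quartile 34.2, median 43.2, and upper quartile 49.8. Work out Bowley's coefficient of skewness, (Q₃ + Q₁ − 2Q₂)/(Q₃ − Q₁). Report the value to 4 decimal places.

-0.1538

numerator: Q₃ + Q₁ − 2Q₂ = 49.8 + 34.2 − 2×43.2 = -2.4000
denominator: Q₃ − Q₁ = 49.8 − 34.2 = 15.6000
Bowley skewness = -2.4000 / 15.6000 ≈ -0.1538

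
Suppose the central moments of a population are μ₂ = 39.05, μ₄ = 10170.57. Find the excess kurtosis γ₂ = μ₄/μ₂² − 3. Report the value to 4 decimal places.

μ₂² = 39.05² = 1524.90250
μ₄/μ₂² = 10170.57 / 1524.90250 = 6.66965
γ₂ = 6.66965 − 3 ≈ 3.6697

3.6697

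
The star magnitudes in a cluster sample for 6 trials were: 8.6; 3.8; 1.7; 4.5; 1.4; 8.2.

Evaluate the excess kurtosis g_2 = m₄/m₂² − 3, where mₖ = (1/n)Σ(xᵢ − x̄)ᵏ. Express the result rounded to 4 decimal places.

x̄ = 4.7000
Σ(xᵢ − x̄)² = 48.2000 ⇒ m₂ = 8.03333
Σ(xᵢ − x̄)⁴ = 581.6564 ⇒ m₄ = 96.94273
m₂² = 64.53444
g_2 = m₄/m₂² − 3 = 1.50219 − 3 ≈ -1.4978

-1.4978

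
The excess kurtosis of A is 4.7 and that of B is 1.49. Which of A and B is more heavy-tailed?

A

Higher excess kurtosis ⇒ heavier tails relative to the normal distribution.
4.7 vs 1.49: the larger is 4.7, so A has heavier tails.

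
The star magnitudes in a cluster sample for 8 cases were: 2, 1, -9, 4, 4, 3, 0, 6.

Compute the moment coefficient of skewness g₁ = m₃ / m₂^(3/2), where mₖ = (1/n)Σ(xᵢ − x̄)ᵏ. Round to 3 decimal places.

x̄ = (2 + 1 - 9 + 4 + 4 + 3 + 0 + 6) / 8 = 1.3750
deviations (xᵢ − x̄): 0.6250, -0.3750, -10.3750, 2.6250, 2.6250, 1.6250, -1.3750, 4.6250
Σ(xᵢ − x̄)² = 147.8750 ⇒ m₂ = 147.8750/8 = 18.48438
Σ(xᵢ − x̄)³ = -979.7813 ⇒ m₃ = -979.7813/8 = -122.47266
m₂^(3/2) = 18.48438^(1.5) = 79.47072
g₁ = m₃ / m₂^(3/2) = -122.47266 / 79.47072 ≈ -1.541

-1.541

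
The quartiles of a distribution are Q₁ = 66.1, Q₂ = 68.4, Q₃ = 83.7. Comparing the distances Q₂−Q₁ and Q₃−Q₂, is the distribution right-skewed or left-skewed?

right-skewed

Q₂ − Q₁ = 2.3;  Q₃ − Q₂ = 15.3
Q₃ − Q₂ > Q₂ − Q₁ ⇒ the upper half is more spread out ⇒ right-skewed.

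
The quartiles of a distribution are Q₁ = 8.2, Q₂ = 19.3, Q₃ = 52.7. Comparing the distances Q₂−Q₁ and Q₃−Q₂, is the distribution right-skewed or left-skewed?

Q₂ − Q₁ = 11.1;  Q₃ − Q₂ = 33.4
Q₃ − Q₂ > Q₂ − Q₁ ⇒ the upper half is more spread out ⇒ right-skewed.

right-skewed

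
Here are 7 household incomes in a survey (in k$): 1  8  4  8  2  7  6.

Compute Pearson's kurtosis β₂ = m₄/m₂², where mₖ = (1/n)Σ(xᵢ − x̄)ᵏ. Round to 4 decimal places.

x̄ = 5.1429
Σ(xᵢ − x̄)² = 48.8571 ⇒ m₂ = 6.97959
Σ(xᵢ − x̄)⁴ = 539.5627 ⇒ m₄ = 77.08038
m₂² = 48.71470
β₂ = m₄/m₂² = 77.08038 / 48.71470 ≈ 1.5823

1.5823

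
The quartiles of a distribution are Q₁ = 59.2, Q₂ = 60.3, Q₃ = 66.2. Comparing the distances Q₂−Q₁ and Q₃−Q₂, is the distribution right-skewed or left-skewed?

Q₂ − Q₁ = 1.1;  Q₃ − Q₂ = 5.9
Q₃ − Q₂ > Q₂ − Q₁ ⇒ the upper half is more spread out ⇒ right-skewed.

right-skewed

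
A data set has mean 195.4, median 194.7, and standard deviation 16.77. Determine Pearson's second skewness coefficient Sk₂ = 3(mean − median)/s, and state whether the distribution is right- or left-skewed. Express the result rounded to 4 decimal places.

Sk₂ = 3(195.4 − 194.7) / 16.77 = 3 × 0.7000 / 16.77
    = 2.1000 / 16.77 ≈ 0.1252
Sk₂ > 0 ⇒ mean > median ⇒ right-skewed (positive skew).

0.1252, right-skewed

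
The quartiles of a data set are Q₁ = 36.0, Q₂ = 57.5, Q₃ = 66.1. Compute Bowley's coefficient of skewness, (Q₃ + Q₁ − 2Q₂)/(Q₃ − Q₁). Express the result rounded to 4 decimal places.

numerator: Q₃ + Q₁ − 2Q₂ = 66.1 + 36.0 − 2×57.5 = -12.9000
denominator: Q₃ − Q₁ = 66.1 − 36.0 = 30.1000
Bowley skewness = -12.9000 / 30.1000 ≈ -0.4286

-0.4286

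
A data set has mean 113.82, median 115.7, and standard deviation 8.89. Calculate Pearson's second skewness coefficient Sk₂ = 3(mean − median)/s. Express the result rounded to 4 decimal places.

-0.6344

Sk₂ = 3(113.82 − 115.7) / 8.89 = 3 × -1.8800 / 8.89
    = -5.6400 / 8.89 ≈ -0.6344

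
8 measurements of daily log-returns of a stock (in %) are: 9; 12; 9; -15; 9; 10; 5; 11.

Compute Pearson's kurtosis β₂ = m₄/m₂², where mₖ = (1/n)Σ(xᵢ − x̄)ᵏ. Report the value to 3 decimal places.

x̄ = 6.2500
Σ(xᵢ − x̄)² = 545.5000 ⇒ m₂ = 68.18750
Σ(xᵢ − x̄)⁴ = 205882.6563 ⇒ m₄ = 25735.33203
m₂² = 4649.53516
β₂ = m₄/m₂² = 25735.33203 / 4649.53516 ≈ 5.535

5.535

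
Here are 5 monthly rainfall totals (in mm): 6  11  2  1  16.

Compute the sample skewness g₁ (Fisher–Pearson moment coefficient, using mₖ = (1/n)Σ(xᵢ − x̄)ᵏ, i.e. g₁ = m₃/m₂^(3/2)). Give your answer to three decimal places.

x̄ = (6 + 11 + 2 + 1 + 16) / 5 = 7.2000
deviations (xᵢ − x̄): -1.2000, 3.8000, -5.2000, -6.2000, 8.8000
Σ(xᵢ − x̄)² = 158.8000 ⇒ m₂ = 158.8000/5 = 31.76000
Σ(xᵢ − x̄)³ = 355.6800 ⇒ m₃ = 355.6800/5 = 71.13600
m₂^(3/2) = 31.76000^(1.5) = 178.98669
g₁ = m₃ / m₂^(3/2) = 71.13600 / 178.98669 ≈ 0.397

0.397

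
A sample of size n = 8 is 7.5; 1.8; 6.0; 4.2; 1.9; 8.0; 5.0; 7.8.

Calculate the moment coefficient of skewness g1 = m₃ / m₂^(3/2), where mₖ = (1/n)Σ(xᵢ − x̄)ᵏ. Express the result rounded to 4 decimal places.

x̄ = (7.5 + 1.8 + 6.0 + 4.2 + 1.9 + 8.0 + 5.0 + 7.8) / 8 = 5.2750
deviations (xᵢ − x̄): 2.2250, -3.4750, 0.7250, -1.0750, -3.3750, 2.7250, -0.2750, 2.5250
Σ(xᵢ − x̄)² = 43.9750 ⇒ m₂ = 43.9750/8 = 5.49688
Σ(xᵢ − x̄)³ = -33.9398 ⇒ m₃ = -33.9398/8 = -4.24247
m₂^(3/2) = 5.49688^(1.5) = 12.88765
g1 = m₃ / m₂^(3/2) = -4.24247 / 12.88765 ≈ -0.3292

-0.3292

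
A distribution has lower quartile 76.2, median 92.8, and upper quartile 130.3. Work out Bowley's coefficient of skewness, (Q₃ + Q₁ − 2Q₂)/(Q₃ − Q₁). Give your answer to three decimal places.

0.386

numerator: Q₃ + Q₁ − 2Q₂ = 130.3 + 76.2 − 2×92.8 = 20.9000
denominator: Q₃ − Q₁ = 130.3 − 76.2 = 54.1000
Bowley skewness = 20.9000 / 54.1000 ≈ 0.386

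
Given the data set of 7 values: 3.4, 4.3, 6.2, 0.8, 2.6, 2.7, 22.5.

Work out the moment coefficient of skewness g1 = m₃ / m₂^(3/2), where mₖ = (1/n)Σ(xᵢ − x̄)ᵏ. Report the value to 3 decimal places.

1.834

x̄ = (3.4 + 4.3 + 6.2 + 0.8 + 2.6 + 2.7 + 22.5) / 7 = 6.0714
deviations (xᵢ − x̄): -2.6714, -1.7714, 0.1286, -5.2714, -3.4714, -3.3714, 16.4286
Σ(xᵢ − x̄)² = 331.3943 ⇒ m₂ = 331.3943/7 = 47.34204
Σ(xᵢ − x̄)³ = 4182.7794 ⇒ m₃ = 4182.7794/7 = 597.53991
m₂^(3/2) = 47.34204^(1.5) = 325.73953
g1 = m₃ / m₂^(3/2) = 597.53991 / 325.73953 ≈ 1.834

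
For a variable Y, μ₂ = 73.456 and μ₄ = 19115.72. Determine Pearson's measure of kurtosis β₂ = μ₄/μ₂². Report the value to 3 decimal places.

μ₂² = 73.456² = 5395.78394
μ₄/μ₂² = 19115.72 / 5395.78394 = 3.54271
β₂ ≈ 3.543

3.543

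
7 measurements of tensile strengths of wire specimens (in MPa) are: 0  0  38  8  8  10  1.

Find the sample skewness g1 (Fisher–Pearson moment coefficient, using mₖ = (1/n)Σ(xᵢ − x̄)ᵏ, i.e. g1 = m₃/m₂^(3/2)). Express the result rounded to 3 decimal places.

1.627

x̄ = (0 + 0 + 38 + 8 + 8 + 10 + 1) / 7 = 9.2857
deviations (xᵢ − x̄): -9.2857, -9.2857, 28.7143, -1.2857, -1.2857, 0.7143, -8.2857
Σ(xᵢ − x̄)² = 1069.4286 ⇒ m₂ = 1069.4286/7 = 152.77551
Σ(xᵢ − x̄)³ = 21501.1837 ⇒ m₃ = 21501.1837/7 = 3071.59767
m₂^(3/2) = 152.77551^(1.5) = 1888.34183
g1 = m₃ / m₂^(3/2) = 3071.59767 / 1888.34183 ≈ 1.627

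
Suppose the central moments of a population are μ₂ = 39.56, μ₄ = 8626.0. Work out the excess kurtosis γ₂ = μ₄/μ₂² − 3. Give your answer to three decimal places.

μ₂² = 39.56² = 1564.99360
μ₄/μ₂² = 8626.0 / 1564.99360 = 5.51184
γ₂ = 5.51184 − 3 ≈ 2.512

2.512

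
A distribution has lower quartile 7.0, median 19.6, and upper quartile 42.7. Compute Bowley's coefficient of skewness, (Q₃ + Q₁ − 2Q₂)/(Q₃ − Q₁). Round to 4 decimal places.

0.2941

numerator: Q₃ + Q₁ − 2Q₂ = 42.7 + 7.0 − 2×19.6 = 10.5000
denominator: Q₃ − Q₁ = 42.7 − 7.0 = 35.7000
Bowley skewness = 10.5000 / 35.7000 ≈ 0.2941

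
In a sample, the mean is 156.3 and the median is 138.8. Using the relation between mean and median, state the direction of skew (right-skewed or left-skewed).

right-skewed

mean − median = 156.3 − 138.8 = 17.5
mean > median ⇒ the longer tail is on the right ⇒ right-skewed (positively skewed).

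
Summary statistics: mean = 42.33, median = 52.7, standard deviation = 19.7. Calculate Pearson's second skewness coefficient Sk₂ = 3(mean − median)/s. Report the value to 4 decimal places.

Sk₂ = 3(42.33 − 52.7) / 19.7 = 3 × -10.3700 / 19.7
    = -31.1100 / 19.7 ≈ -1.5792

-1.5792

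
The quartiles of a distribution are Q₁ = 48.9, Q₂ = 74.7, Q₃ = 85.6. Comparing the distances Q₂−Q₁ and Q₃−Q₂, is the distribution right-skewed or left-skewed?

Q₂ − Q₁ = 25.8;  Q₃ − Q₂ = 10.9
Q₂ − Q₁ > Q₃ − Q₂ ⇒ the lower half is more spread out ⇒ left-skewed.

left-skewed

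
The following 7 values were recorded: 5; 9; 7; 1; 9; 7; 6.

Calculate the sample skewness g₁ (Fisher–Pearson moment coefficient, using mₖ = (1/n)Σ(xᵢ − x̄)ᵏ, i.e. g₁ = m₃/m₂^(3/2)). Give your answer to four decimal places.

x̄ = (5 + 9 + 7 + 1 + 9 + 7 + 6) / 7 = 6.2857
deviations (xᵢ − x̄): -1.2857, 2.7143, 0.7143, -5.2857, 2.7143, 0.7143, -0.2857
Σ(xᵢ − x̄)² = 45.4286 ⇒ m₂ = 45.4286/7 = 6.48980
Σ(xᵢ − x̄)³ = -109.1020 ⇒ m₃ = -109.1020/7 = -15.58601
m₂^(3/2) = 6.48980^(1.5) = 16.53281
g₁ = m₃ / m₂^(3/2) = -15.58601 / 16.53281 ≈ -0.9427

-0.9427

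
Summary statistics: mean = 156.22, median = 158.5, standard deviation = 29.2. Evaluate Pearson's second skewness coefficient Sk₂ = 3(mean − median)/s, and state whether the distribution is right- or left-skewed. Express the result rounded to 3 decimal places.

Sk₂ = 3(156.22 − 158.5) / 29.2 = 3 × -2.2800 / 29.2
    = -6.8400 / 29.2 ≈ -0.234
Sk₂ < 0 ⇒ mean < median ⇒ left-skewed (negative skew).

-0.234, left-skewed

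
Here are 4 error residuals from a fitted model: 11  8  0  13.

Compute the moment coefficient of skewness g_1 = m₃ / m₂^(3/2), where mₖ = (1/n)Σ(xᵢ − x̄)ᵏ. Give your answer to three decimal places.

-0.742

x̄ = (11 + 8 + 0 + 13) / 4 = 8.0000
deviations (xᵢ − x̄): 3.0000, 0.0000, -8.0000, 5.0000
Σ(xᵢ − x̄)² = 98.0000 ⇒ m₂ = 98.0000/4 = 24.50000
Σ(xᵢ − x̄)³ = -360.0000 ⇒ m₃ = -360.0000/4 = -90.00000
m₂^(3/2) = 24.50000^(1.5) = 121.26881
g_1 = m₃ / m₂^(3/2) = -90.00000 / 121.26881 ≈ -0.742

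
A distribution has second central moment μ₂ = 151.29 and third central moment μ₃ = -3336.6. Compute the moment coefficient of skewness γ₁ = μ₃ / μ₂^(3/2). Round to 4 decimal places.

-1.7930

σ = √μ₂ = √151.29 = 12.30000
σ³ = μ₂^(3/2) = 1860.86700
γ₁ = μ₃/σ³ = -3336.6 / 1860.86700 ≈ -1.7930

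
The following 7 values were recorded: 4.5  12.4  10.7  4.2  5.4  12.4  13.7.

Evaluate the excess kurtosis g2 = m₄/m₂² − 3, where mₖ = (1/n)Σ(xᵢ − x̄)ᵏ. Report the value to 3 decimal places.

-1.789

x̄ = 9.0429
Σ(xᵢ − x̄)² = 104.3371 ⇒ m₂ = 14.90531
Σ(xᵢ − x̄)⁴ = 1884.0651 ⇒ m₄ = 269.15216
m₂² = 222.16815
g2 = m₄/m₂² − 3 = 1.21148 − 3 ≈ -1.789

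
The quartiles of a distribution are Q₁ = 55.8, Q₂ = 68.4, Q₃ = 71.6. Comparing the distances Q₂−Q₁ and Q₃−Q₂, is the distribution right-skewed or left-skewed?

Q₂ − Q₁ = 12.6;  Q₃ − Q₂ = 3.2
Q₂ − Q₁ > Q₃ − Q₂ ⇒ the lower half is more spread out ⇒ left-skewed.

left-skewed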